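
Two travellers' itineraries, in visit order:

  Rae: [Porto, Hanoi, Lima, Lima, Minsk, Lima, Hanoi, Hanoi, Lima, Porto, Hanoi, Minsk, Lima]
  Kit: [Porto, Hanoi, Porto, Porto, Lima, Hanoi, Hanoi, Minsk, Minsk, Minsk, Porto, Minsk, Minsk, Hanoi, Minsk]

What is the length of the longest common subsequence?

One common subsequence of length 8: Porto (Rae #1, Kit #1) → Hanoi (Rae #2, Kit #2) → Lima (Rae #6, Kit #5) → Hanoi (Rae #7, Kit #6) → Hanoi (Rae #8, Kit #7) → Porto (Rae #10, Kit #11) → Hanoi (Rae #11, Kit #14) → Minsk (Rae #12, Kit #15). dp[13][15] = 8 confirms this is the maximum.

8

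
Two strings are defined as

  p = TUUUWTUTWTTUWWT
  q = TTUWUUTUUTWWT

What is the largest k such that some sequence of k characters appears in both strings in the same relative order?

10

Match T [1,2], then U [2,3], then U [3,5], then U [4,6], then T [6,7], then U [7,9], then T [11,10], then W [13,11], then W [14,12], then T [15,13] — 10 characters in the same relative order in both, and the DP table's final entry dp[15][13] is also 10, so no common subsequence is longer.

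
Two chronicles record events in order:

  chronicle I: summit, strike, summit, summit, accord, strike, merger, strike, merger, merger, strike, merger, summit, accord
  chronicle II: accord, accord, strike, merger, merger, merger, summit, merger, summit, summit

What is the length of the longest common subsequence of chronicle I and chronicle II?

Match accord [5,2] → strike [6,3] → merger [7,4] → merger [9,5] → merger [10,6] → merger [12,8] → summit [13,10] — 7 events in the same relative order in both. dp[14][10] = 7 confirms this is the maximum.

7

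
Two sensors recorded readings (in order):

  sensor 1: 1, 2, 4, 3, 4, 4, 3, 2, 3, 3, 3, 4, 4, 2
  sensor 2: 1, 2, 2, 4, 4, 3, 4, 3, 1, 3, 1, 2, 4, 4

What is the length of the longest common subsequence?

9

Taking 1 (sensor 1 #1, sensor 2 #1); then 2 (sensor 1 #2, sensor 2 #3); then 4 (sensor 1 #3, sensor 2 #5); then 3 (sensor 1 #4, sensor 2 #6); then 4 (sensor 1 #5, sensor 2 #7); then 3 (sensor 1 #7, sensor 2 #10); then 2 (sensor 1 #8, sensor 2 #12); then 4 (sensor 1 #12, sensor 2 #13); then 4 (sensor 1 #13, sensor 2 #14) gives a common subsequence of length 9. The LCS DP gives dp[14][14] = 9, so this is optimal.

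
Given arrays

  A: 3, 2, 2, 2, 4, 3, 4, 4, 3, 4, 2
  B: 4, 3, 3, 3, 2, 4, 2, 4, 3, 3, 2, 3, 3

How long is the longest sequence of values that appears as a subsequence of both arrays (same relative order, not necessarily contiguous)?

Let dp[i][j] be the LCS length of the first i values of A and the first j values of B. dp[i][j] = dp[i-1][j-1]+1 when the i-th and j-th values match, else max(dp[i-1][j], dp[i][j-1]).
    ·  4  3  3  3  2  4  2  4  3  3  2  3  3
 ·  0  0  0  0  0  0  0  0  0  0  0  0  0  0
 3  0  0  1  1  1  1  1  1  1  1  1  1  1  1
 2  0  0  1  1  1  2  2  2  2  2  2  2  2  2
 2  0  0  1  1  1  2  2  3  3  3  3  3  3  3
 2  0  0  1  1  1  2  2  3  3  3  3  4  4  4
 4  0  1  1  1  1  2  3  3  4  4  4  4  4  4
 3  0  1  2  2  2  2  3  3  4  5  5  5  5  5
 4  0  1  2  2  2  2  3  3  4  5  5  5  5  5
 4  0  1  2  2  2  2  3  3  4  5  5  5  5  5
 3  0  1  2  3  3  3  3  3  4  5  6  6  6  6
 4  0  1  2  3  3  3  4  4  4  5  6  6  6  6
 2  0  1  2  3  3  4  4  5  5  5  6  7  7  7
dp[11][13] = 7. One LCS (by backtracking along matches): 3, 2, 2, 4, 3, 3, 2.

7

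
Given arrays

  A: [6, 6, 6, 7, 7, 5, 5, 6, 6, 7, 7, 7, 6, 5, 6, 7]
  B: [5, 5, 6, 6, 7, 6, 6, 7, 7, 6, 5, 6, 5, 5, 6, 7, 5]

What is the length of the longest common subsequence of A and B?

Taking 6 [2,3] → 6 [3,4] → 7 [5,5] → 6 [8,6] → 6 [9,7] → 7 [10,8] → 7 [11,9] → 6 [13,12] → 5 [14,14] → 6 [15,15] → 7 [16,16] gives a common subsequence of length 11. Since dp[16][17] = 11, nothing longer is possible.

11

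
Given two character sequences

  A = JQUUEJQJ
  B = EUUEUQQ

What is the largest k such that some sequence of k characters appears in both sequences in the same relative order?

4

Let dp[i][j] be the LCS length of the first i characters of A and the first j characters of B. dp[i][j] = dp[i-1][j-1]+1 when the i-th and j-th characters match, else max(dp[i-1][j], dp[i][j-1]).
    ·  E  U  U  E  U  Q  Q
 ·  0  0  0  0  0  0  0  0
 J  0  0  0  0  0  0  0  0
 Q  0  0  0  0  0  0  1  1
 U  0  0  1  1  1  1  1  1
 U  0  0  1  2  2  2  2  2
 E  0  1  1  2  3  3  3  3
 J  0  1  1  2  3  3  3  3
 Q  0  1  1  2  3  3  4  4
 J  0  1  1  2  3  3  4  4
dp[8][7] = 4. One LCS (by backtracking along matches): UUEQ.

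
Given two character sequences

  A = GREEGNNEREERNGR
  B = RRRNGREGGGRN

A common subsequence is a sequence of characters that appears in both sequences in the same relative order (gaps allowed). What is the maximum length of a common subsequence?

Match G at A[1]=B[5], then R at A[2]=B[6], then E at A[3]=B[7], then G at A[5]=B[10], then R at A[12]=B[11], then N at A[13]=B[12] — 6 characters in the same relative order in both. Since dp[15][12] = 6, nothing longer is possible.

6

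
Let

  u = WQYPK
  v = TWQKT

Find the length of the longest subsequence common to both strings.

3

Let dp[i][j] be the LCS length of the first i characters of u and the first j characters of v. dp[i][j] = dp[i-1][j-1]+1 when the i-th and j-th characters match, else max(dp[i-1][j], dp[i][j-1]).
    ·  T  W  Q  K  T
 ·  0  0  0  0  0  0
 W  0  0  1  1  1  1
 Q  0  0  1  2  2  2
 Y  0  0  1  2  2  2
 P  0  0  1  2  2  2
 K  0  0  1  2  3  3
dp[5][5] = 3. One LCS (by backtracking along matches): WQK.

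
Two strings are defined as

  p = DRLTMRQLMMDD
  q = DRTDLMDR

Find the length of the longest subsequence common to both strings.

One common subsequence of length 6: D at p[1]=q[1]; then R at p[2]=q[2]; then T at p[4]=q[3]; then L at p[8]=q[5]; then M at p[10]=q[6]; then D at p[11]=q[7], and the DP table's final entry dp[12][8] is also 6, so no common subsequence is longer.

6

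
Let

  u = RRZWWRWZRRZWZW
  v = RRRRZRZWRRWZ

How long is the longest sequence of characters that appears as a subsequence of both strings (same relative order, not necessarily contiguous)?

One common subsequence of length 9: R (u #1, v #3), R (u #2, v #4), Z (u #3, v #5), R (u #6, v #6), W (u #7, v #8), R (u #9, v #9), R (u #10, v #10), W (u #12, v #11), Z (u #13, v #12), and the DP table's final entry dp[14][12] is also 9, so no common subsequence is longer.

9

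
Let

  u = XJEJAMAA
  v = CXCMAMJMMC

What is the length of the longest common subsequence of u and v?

Taking X [1,2]; then J [2,7]; then M [6,9] gives a common subsequence of length 3. Since dp[8][10] = 3, nothing longer is possible.

3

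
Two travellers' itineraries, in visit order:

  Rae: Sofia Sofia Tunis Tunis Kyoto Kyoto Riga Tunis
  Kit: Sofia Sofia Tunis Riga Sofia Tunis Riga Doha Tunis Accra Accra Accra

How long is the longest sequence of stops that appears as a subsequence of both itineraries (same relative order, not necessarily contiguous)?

Match Sofia at Rae[1]=Kit[1]; then Sofia at Rae[2]=Kit[2]; then Tunis at Rae[3]=Kit[3]; then Tunis at Rae[4]=Kit[6]; then Riga at Rae[7]=Kit[7]; then Tunis at Rae[8]=Kit[9] — 6 stops in the same relative order in both. The LCS DP gives dp[8][12] = 6, so this is optimal.

6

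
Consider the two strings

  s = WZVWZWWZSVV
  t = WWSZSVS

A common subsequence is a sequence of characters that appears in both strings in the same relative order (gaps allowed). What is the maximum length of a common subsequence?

5

One common subsequence of length 5: W (s #1, t #1), then W (s #4, t #2), then Z (s #8, t #4), then S (s #9, t #5), then V (s #10, t #6), and the DP table's final entry dp[11][7] is also 5, so no common subsequence is longer.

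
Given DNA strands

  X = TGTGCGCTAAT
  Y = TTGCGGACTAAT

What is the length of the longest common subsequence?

Let dp[i][j] be the LCS length of the first i bases of X and the first j bases of Y. dp[i][j] = dp[i-1][j-1]+1 when the i-th and j-th bases match, else max(dp[i-1][j], dp[i][j-1]).
    ·  T  T  G  C  G  G  A  C  T  A  A  T
 ·  0  0  0  0  0  0  0  0  0  0  0  0  0
 T  0  1  1  1  1  1  1  1  1  1  1  1  1
 G  0  1  1  2  2  2  2  2  2  2  2  2  2
 T  0  1  2  2  2  2  2  2  2  3  3  3  3
 G  0  1  2  3  3  3  3  3  3  3  3  3  3
 C  0  1  2  3  4  4  4  4  4  4  4  4  4
 G  0  1  2  3  4  5  5  5  5  5  5  5  5
 C  0  1  2  3  4  5  5  5  6  6  6  6  6
 T  0  1  2  3  4  5  5  5  6  7  7  7  7
 A  0  1  2  3  4  5  5  6  6  7  8  8  8
 A  0  1  2  3  4  5  5  6  6  7  8  9  9
 T  0  1  2  3  4  5  5  6  6  7  8  9 10
dp[11][12] = 10. One LCS (by backtracking along matches): TTGCGCTAAT.

10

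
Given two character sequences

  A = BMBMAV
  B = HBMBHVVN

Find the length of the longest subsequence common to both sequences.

4

Let dp[i][j] be the LCS length of the first i characters of A and the first j characters of B. dp[i][j] = dp[i-1][j-1]+1 when the i-th and j-th characters match, else max(dp[i-1][j], dp[i][j-1]).
    ·  H  B  M  B  H  V  V  N
 ·  0  0  0  0  0  0  0  0  0
 B  0  0  1  1  1  1  1  1  1
 M  0  0  1  2  2  2  2  2  2
 B  0  0  1  2  3  3  3  3  3
 M  0  0  1  2  3  3  3  3  3
 A  0  0  1  2  3  3  3  3  3
 V  0  0  1  2  3  3  4  4  4
dp[6][8] = 4. One LCS (by backtracking along matches): BMBV.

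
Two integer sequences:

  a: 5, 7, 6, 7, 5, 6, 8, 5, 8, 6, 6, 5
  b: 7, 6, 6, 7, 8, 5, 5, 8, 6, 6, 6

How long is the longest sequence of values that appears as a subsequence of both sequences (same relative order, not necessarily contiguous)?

8

Let dp[i][j] be the LCS length of the first i values of a and the first j values of b. dp[i][j] = dp[i-1][j-1]+1 when the i-th and j-th values match, else max(dp[i-1][j], dp[i][j-1]).
    ·  7  6  6  7  8  5  5  8  6  6  6
 ·  0  0  0  0  0  0  0  0  0  0  0  0
 5  0  0  0  0  0  0  1  1  1  1  1  1
 7  0  1  1  1  1  1  1  1  1  1  1  1
 6  0  1  2  2  2  2  2  2  2  2  2  2
 7  0  1  2  2  3  3  3  3  3  3  3  3
 5  0  1  2  2  3  3  4  4  4  4  4  4
 6  0  1  2  3  3  3  4  4  4  5  5  5
 8  0  1  2  3  3  4  4  4  5  5  5  5
 5  0  1  2  3  3  4  5  5  5  5  5  5
 8  0  1  2  3  3  4  5  5  6  6  6  6
 6  0  1  2  3  3  4  5  5  6  7  7  7
 6  0  1  2  3  3  4  5  5  6  7  8  8
 5  0  1  2  3  3  4  5  6  6  7  8  8
dp[12][11] = 8. One LCS (by backtracking along matches): 7, 6, 7, 5, 5, 8, 6, 6.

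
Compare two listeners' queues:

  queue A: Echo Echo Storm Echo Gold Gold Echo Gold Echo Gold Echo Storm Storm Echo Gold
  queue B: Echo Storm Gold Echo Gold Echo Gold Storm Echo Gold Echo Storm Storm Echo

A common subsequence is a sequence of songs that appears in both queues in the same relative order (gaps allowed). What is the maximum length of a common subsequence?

12

Match Echo [2,1], then Storm [3,2], then Echo [4,4], then Gold [6,5], then Echo [7,6], then Gold [8,7], then Echo [9,9], then Gold [10,10], then Echo [11,11], then Storm [12,12], then Storm [13,13], then Echo [14,14] — 12 songs in the same relative order in both. The LCS DP gives dp[15][14] = 12, so this is optimal.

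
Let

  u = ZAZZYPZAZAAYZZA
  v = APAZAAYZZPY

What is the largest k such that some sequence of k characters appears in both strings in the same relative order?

Match A at u[2]=v[1]; then P at u[6]=v[2]; then A at u[8]=v[3]; then Z at u[9]=v[4]; then A at u[10]=v[5]; then A at u[11]=v[6]; then Y at u[12]=v[7]; then Z at u[13]=v[8]; then Z at u[14]=v[9] — 9 characters in the same relative order in both. Since dp[15][11] = 9, nothing longer is possible.

9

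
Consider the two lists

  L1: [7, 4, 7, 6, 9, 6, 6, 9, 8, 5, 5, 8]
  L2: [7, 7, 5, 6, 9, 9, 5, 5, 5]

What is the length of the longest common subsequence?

7

Pick 7 [1,1], 7 [3,2], 6 [4,4], 9 [5,5], 9 [8,6], 5 [10,8], 5 [11,9]; all 7 values appear in both, in order. dp[12][9] = 7 confirms this is the maximum.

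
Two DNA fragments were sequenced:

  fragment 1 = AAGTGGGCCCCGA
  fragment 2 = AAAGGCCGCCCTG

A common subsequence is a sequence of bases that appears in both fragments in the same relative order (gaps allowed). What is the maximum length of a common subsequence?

9

Match A at fragment 1[1]=fragment 2[2], A at fragment 1[2]=fragment 2[3], G at fragment 1[3]=fragment 2[4], G at fragment 1[5]=fragment 2[5], G at fragment 1[7]=fragment 2[8], C at fragment 1[8]=fragment 2[9], C at fragment 1[9]=fragment 2[10], C at fragment 1[10]=fragment 2[11], G at fragment 1[12]=fragment 2[13] — 9 bases in the same relative order in both, and the DP table's final entry dp[13][13] is also 9, so no common subsequence is longer.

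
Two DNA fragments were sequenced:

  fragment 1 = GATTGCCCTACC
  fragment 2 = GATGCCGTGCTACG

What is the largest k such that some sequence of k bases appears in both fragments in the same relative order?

10

Match G (fragment 1 #1, fragment 2 #1); then A (fragment 1 #2, fragment 2 #2); then T (fragment 1 #4, fragment 2 #3); then G (fragment 1 #5, fragment 2 #4); then C (fragment 1 #6, fragment 2 #5); then C (fragment 1 #7, fragment 2 #6); then C (fragment 1 #8, fragment 2 #10); then T (fragment 1 #9, fragment 2 #11); then A (fragment 1 #10, fragment 2 #12); then C (fragment 1 #11, fragment 2 #13) — 10 bases in the same relative order in both. Since dp[12][14] = 10, nothing longer is possible.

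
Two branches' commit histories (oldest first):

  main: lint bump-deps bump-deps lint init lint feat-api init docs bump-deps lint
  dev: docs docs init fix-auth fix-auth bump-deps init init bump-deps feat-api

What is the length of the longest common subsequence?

4

Match bump-deps at main[3]=dev[6], init at main[5]=dev[7], init at main[8]=dev[8], bump-deps at main[10]=dev[9] — 4 commits in the same relative order in both. Since dp[11][10] = 4, nothing longer is possible.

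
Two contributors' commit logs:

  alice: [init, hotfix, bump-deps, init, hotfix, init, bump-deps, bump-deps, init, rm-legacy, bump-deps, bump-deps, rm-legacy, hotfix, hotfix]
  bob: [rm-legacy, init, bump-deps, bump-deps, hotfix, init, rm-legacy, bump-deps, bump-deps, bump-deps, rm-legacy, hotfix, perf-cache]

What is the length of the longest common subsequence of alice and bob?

Match init at alice[1]=bob[2] → bump-deps at alice[3]=bob[4] → hotfix at alice[5]=bob[5] → init at alice[6]=bob[6] → bump-deps at alice[8]=bob[8] → bump-deps at alice[11]=bob[9] → bump-deps at alice[12]=bob[10] → rm-legacy at alice[13]=bob[11] → hotfix at alice[14]=bob[12] — 9 commits in the same relative order in both, and the DP table's final entry dp[15][13] is also 9, so no common subsequence is longer.

9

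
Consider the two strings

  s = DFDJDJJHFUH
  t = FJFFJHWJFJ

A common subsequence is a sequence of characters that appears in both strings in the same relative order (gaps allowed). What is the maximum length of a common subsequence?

5

Let dp[i][j] be the LCS length of the first i characters of s and the first j characters of t. dp[i][j] = dp[i-1][j-1]+1 when the i-th and j-th characters match, else max(dp[i-1][j], dp[i][j-1]).
    ·  F  J  F  F  J  H  W  J  F  J
 ·  0  0  0  0  0  0  0  0  0  0  0
 D  0  0  0  0  0  0  0  0  0  0  0
 F  0  1  1  1  1  1  1  1  1  1  1
 D  0  1  1  1  1  1  1  1  1  1  1
 J  0  1  2  2  2  2  2  2  2  2  2
 D  0  1  2  2  2  2  2  2  2  2  2
 J  0  1  2  2  2  3  3  3  3  3  3
 J  0  1  2  2  2  3  3  3  4  4  4
 H  0  1  2  2  2  3  4  4  4  4  4
 F  0  1  2  3  3  3  4  4  4  5  5
 U  0  1  2  3  3  3  4  4  4  5  5
 H  0  1  2  3  3  3  4  4  4  5  5
dp[11][10] = 5. One LCS (by backtracking along matches): FJJJF.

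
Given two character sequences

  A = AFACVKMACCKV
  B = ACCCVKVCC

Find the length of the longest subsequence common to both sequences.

6

Pick A (A #1, B #1), then C (A #4, B #4), then V (A #5, B #5), then K (A #6, B #6), then C (A #9, B #8), then C (A #10, B #9); all 6 characters appear in both, in order. dp[12][9] = 6 confirms this is the maximum.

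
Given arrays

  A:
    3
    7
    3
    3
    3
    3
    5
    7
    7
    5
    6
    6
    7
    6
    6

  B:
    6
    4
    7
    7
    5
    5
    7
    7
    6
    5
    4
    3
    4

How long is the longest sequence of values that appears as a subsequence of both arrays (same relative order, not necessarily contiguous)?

5

Match 7 (A #2, B #4), then 5 (A #7, B #6), then 7 (A #8, B #7), then 7 (A #9, B #8), then 5 (A #10, B #10) — 5 values in the same relative order in both. The LCS DP gives dp[15][13] = 5, so this is optimal.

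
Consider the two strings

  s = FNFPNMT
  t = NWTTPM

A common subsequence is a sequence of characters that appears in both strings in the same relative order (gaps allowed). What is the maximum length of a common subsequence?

Let dp[i][j] be the LCS length of the first i characters of s and the first j characters of t. dp[i][j] = dp[i-1][j-1]+1 when the i-th and j-th characters match, else max(dp[i-1][j], dp[i][j-1]).
    ·  N  W  T  T  P  M
 ·  0  0  0  0  0  0  0
 F  0  0  0  0  0  0  0
 N  0  1  1  1  1  1  1
 F  0  1  1  1  1  1  1
 P  0  1  1  1  1  2  2
 N  0  1  1  1  1  2  2
 M  0  1  1  1  1  2  3
 T  0  1  1  2  2  2  3
dp[7][6] = 3. One LCS (by backtracking along matches): NPM.

3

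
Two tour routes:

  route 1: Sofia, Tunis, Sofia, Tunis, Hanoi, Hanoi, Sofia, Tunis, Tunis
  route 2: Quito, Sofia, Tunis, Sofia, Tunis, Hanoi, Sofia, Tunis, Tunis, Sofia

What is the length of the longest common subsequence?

One common subsequence of length 8: Sofia (route 1 #1, route 2 #2), then Tunis (route 1 #2, route 2 #3), then Sofia (route 1 #3, route 2 #4), then Tunis (route 1 #4, route 2 #5), then Hanoi (route 1 #6, route 2 #6), then Sofia (route 1 #7, route 2 #7), then Tunis (route 1 #8, route 2 #8), then Tunis (route 1 #9, route 2 #9), and the DP table's final entry dp[9][10] is also 8, so no common subsequence is longer.

8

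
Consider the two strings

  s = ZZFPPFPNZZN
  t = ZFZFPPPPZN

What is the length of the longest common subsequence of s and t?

Let dp[i][j] be the LCS length of the first i characters of s and the first j characters of t. dp[i][j] = dp[i-1][j-1]+1 when the i-th and j-th characters match, else max(dp[i-1][j], dp[i][j-1]).
    ·  Z  F  Z  F  P  P  P  P  Z  N
 ·  0  0  0  0  0  0  0  0  0  0  0
 Z  0  1  1  1  1  1  1  1  1  1  1
 Z  0  1  1  2  2  2  2  2  2  2  2
 F  0  1  2  2  3  3  3  3  3  3  3
 P  0  1  2  2  3  4  4  4  4  4  4
 P  0  1  2  2  3  4  5  5  5  5  5
 F  0  1  2  2  3  4  5  5  5  5  5
 P  0  1  2  2  3  4  5  6  6  6  6
 N  0  1  2  2  3  4  5  6  6  6  7
 Z  0  1  2  3  3  4  5  6  6  7  7
 Z  0  1  2  3  3  4  5  6  6  7  7
 N  0  1  2  3  3  4  5  6  6  7  8
dp[11][10] = 8. One LCS (by backtracking along matches): ZZFPPPZN.

8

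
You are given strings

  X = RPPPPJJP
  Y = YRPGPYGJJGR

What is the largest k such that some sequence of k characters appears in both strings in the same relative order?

Let dp[i][j] be the LCS length of the first i characters of X and the first j characters of Y. dp[i][j] = dp[i-1][j-1]+1 when the i-th and j-th characters match, else max(dp[i-1][j], dp[i][j-1]).
    ·  Y  R  P  G  P  Y  G  J  J  G  R
 ·  0  0  0  0  0  0  0  0  0  0  0  0
 R  0  0  1  1  1  1  1  1  1  1  1  1
 P  0  0  1  2  2  2  2  2  2  2  2  2
 P  0  0  1  2  2  3  3  3  3  3  3  3
 P  0  0  1  2  2  3  3  3  3  3  3  3
 P  0  0  1  2  2  3  3  3  3  3  3  3
 J  0  0  1  2  2  3  3  3  4  4  4  4
 J  0  0  1  2  2  3  3  3  4  5  5  5
 P  0  0  1  2  2  3  3  3  4  5  5  5
dp[8][11] = 5. One LCS (by backtracking along matches): RPPJJ.

5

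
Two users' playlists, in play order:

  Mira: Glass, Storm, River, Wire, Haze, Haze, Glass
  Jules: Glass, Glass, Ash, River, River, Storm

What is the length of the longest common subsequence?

2

Taking Glass [1,2], Storm [2,6] gives a common subsequence of length 2, and the DP table's final entry dp[7][6] is also 2, so no common subsequence is longer.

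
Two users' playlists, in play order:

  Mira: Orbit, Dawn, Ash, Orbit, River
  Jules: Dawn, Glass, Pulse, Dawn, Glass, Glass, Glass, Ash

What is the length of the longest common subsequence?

One common subsequence of length 2: Dawn (Mira #2, Jules #4), then Ash (Mira #3, Jules #8). Since dp[5][8] = 2, nothing longer is possible.

2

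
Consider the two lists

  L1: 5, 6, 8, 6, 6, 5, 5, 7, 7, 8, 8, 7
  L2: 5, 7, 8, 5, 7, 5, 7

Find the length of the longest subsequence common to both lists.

Let dp[i][j] be the LCS length of the first i values of L1 and the first j values of L2. dp[i][j] = dp[i-1][j-1]+1 when the i-th and j-th values match, else max(dp[i-1][j], dp[i][j-1]).
    ·  5  7  8  5  7  5  7
 ·  0  0  0  0  0  0  0  0
 5  0  1  1  1  1  1  1  1
 6  0  1  1  1  1  1  1  1
 8  0  1  1  2  2  2  2  2
 6  0  1  1  2  2  2  2  2
 6  0  1  1  2  2  2  2  2
 5  0  1  1  2  3  3  3  3
 5  0  1  1  2  3  3  4  4
 7  0  1  2  2  3  4  4  5
 7  0  1  2  2  3  4  4  5
 8  0  1  2  3  3  4  4  5
 8  0  1  2  3  3  4  4  5
 7  0  1  2  3  3  4  4  5
dp[12][7] = 5. One LCS (by backtracking along matches): 5, 8, 5, 5, 7.

5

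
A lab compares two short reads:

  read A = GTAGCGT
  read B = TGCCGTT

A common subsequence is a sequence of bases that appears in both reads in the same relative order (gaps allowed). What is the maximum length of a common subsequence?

5

Match T at read A[2]=read B[1] → G at read A[4]=read B[2] → C at read A[5]=read B[4] → G at read A[6]=read B[5] → T at read A[7]=read B[7] — 5 bases in the same relative order in both. Since dp[7][7] = 5, nothing longer is possible.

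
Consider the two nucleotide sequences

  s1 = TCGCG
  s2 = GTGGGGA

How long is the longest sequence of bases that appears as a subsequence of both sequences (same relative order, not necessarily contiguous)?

3

Let dp[i][j] be the LCS length of the first i bases of s1 and the first j bases of s2. dp[i][j] = dp[i-1][j-1]+1 when the i-th and j-th bases match, else max(dp[i-1][j], dp[i][j-1]).
    ·  G  T  G  G  G  G  A
 ·  0  0  0  0  0  0  0  0
 T  0  0  1  1  1  1  1  1
 C  0  0  1  1  1  1  1  1
 G  0  1  1  2  2  2  2  2
 C  0  1  1  2  2  2  2  2
 G  0  1  1  2  3  3  3  3
dp[5][7] = 3. One LCS (by backtracking along matches): TGG.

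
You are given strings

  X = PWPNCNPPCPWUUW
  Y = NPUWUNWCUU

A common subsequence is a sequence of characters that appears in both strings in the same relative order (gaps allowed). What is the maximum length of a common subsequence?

6

Pick P (X #1, Y #2) → W (X #2, Y #4) → N (X #4, Y #6) → C (X #9, Y #8) → U (X #12, Y #9) → U (X #13, Y #10); all 6 characters appear in both, in order. The LCS DP gives dp[14][10] = 6, so this is optimal.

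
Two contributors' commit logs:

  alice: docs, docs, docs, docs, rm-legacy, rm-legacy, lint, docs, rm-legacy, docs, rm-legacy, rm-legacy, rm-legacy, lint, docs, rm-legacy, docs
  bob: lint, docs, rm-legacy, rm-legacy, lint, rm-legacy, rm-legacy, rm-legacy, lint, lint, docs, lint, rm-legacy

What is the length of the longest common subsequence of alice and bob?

10

Match docs (alice #4, bob #2), rm-legacy (alice #5, bob #3), rm-legacy (alice #6, bob #4), lint (alice #7, bob #5), rm-legacy (alice #9, bob #6), rm-legacy (alice #11, bob #7), rm-legacy (alice #12, bob #8), lint (alice #14, bob #10), docs (alice #15, bob #11), rm-legacy (alice #16, bob #13) — 10 commits in the same relative order in both. dp[17][13] = 10 confirms this is the maximum.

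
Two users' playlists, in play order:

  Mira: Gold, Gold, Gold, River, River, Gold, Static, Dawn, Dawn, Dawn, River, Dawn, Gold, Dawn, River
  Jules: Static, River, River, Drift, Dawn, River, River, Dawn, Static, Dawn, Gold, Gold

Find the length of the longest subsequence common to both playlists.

6

One common subsequence of length 6: River at Mira[4]=Jules[2] → River at Mira[5]=Jules[3] → Dawn at Mira[8]=Jules[5] → Dawn at Mira[9]=Jules[8] → Dawn at Mira[10]=Jules[10] → Gold at Mira[13]=Jules[12]. Since dp[15][12] = 6, nothing longer is possible.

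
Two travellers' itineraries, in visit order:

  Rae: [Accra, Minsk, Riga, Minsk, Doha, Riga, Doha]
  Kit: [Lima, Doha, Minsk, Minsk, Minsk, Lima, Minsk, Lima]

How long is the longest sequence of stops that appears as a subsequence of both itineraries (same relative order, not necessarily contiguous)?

Match Minsk [2,5], then Minsk [4,7] — 2 stops in the same relative order in both. dp[7][8] = 2 confirms this is the maximum.

2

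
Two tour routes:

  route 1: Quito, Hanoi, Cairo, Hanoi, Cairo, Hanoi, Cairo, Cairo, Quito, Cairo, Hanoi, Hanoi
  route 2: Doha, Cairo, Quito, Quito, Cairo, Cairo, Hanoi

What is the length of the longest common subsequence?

4

Match Quito (route 1 #1, route 2 #4), Cairo (route 1 #8, route 2 #5), Cairo (route 1 #10, route 2 #6), Hanoi (route 1 #12, route 2 #7) — 4 stops in the same relative order in both. dp[12][7] = 4 confirms this is the maximum.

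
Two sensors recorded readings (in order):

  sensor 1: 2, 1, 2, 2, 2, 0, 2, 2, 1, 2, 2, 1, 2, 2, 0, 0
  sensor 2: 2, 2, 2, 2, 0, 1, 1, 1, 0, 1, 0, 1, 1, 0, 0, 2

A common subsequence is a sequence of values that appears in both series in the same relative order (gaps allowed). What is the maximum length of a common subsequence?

9

Taking 2 at sensor 1[1]=sensor 2[1]; then 2 at sensor 1[3]=sensor 2[2]; then 2 at sensor 1[4]=sensor 2[3]; then 2 at sensor 1[5]=sensor 2[4]; then 0 at sensor 1[6]=sensor 2[11]; then 1 at sensor 1[9]=sensor 2[12]; then 1 at sensor 1[12]=sensor 2[13]; then 0 at sensor 1[15]=sensor 2[14]; then 0 at sensor 1[16]=sensor 2[15] gives a common subsequence of length 9. Since dp[16][16] = 9, nothing longer is possible.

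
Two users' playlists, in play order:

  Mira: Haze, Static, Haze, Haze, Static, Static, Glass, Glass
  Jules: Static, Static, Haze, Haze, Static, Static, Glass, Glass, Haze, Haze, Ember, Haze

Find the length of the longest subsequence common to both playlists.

7

Match Static [2,2], Haze [3,3], Haze [4,4], Static [5,5], Static [6,6], Glass [7,7], Glass [8,8] — 7 songs in the same relative order in both, and the DP table's final entry dp[8][12] is also 7, so no common subsequence is longer.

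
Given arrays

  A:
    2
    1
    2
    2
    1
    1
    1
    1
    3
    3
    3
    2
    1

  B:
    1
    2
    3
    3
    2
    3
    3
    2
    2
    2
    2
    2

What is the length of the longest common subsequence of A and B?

6

Match 1 [2,1], then 2 [3,2], then 2 [4,5], then 3 [9,6], then 3 [10,7], then 2 [12,12] — 6 values in the same relative order in both. dp[13][12] = 6 confirms this is the maximum.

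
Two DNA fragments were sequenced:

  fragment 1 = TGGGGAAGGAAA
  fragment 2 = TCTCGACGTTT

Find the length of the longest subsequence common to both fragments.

4

Let dp[i][j] be the LCS length of the first i bases of fragment 1 and the first j bases of fragment 2. dp[i][j] = dp[i-1][j-1]+1 when the i-th and j-th bases match, else max(dp[i-1][j], dp[i][j-1]).
    ·  T  C  T  C  G  A  C  G  T  T  T
 ·  0  0  0  0  0  0  0  0  0  0  0  0
 T  0  1  1  1  1  1  1  1  1  1  1  1
 G  0  1  1  1  1  2  2  2  2  2  2  2
 G  0  1  1  1  1  2  2  2  3  3  3  3
 G  0  1  1  1  1  2  2  2  3  3  3  3
 G  0  1  1  1  1  2  2  2  3  3  3  3
 A  0  1  1  1  1  2  3  3  3  3  3  3
 A  0  1  1  1  1  2  3  3  3  3  3  3
 G  0  1  1  1  1  2  3  3  4  4  4  4
 G  0  1  1  1  1  2  3  3  4  4  4  4
 A  0  1  1  1  1  2  3  3  4  4  4  4
 A  0  1  1  1  1  2  3  3  4  4  4  4
 A  0  1  1  1  1  2  3  3  4  4  4  4
dp[12][11] = 4. One LCS (by backtracking along matches): TGAG.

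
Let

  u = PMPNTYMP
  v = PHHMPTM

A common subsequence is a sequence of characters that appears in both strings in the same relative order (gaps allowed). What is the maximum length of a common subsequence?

5

One common subsequence of length 5: P (u #1, v #1), M (u #2, v #4), P (u #3, v #5), T (u #5, v #6), M (u #7, v #7). The LCS DP gives dp[8][7] = 5, so this is optimal.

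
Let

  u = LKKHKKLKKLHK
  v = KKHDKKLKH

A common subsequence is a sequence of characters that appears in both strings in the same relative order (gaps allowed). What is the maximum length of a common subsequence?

8

One common subsequence of length 8: K [2,1] → K [3,2] → H [4,3] → K [5,5] → K [6,6] → L [7,7] → K [9,8] → H [11,9]. Since dp[12][9] = 8, nothing longer is possible.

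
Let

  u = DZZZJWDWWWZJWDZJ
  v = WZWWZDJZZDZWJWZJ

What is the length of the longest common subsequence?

Taking D [1,6], then Z [2,8], then Z [3,9], then Z [4,11], then W [10,12], then J [12,13], then W [13,14], then Z [15,15], then J [16,16] gives a common subsequence of length 9. The LCS DP gives dp[16][16] = 9, so this is optimal.

9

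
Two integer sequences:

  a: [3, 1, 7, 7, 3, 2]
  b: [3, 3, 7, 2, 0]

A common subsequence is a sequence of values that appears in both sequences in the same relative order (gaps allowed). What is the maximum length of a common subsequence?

Let dp[i][j] be the LCS length of the first i values of a and the first j values of b. dp[i][j] = dp[i-1][j-1]+1 when the i-th and j-th values match, else max(dp[i-1][j], dp[i][j-1]).
    ·  3  3  7  2  0
 ·  0  0  0  0  0  0
 3  0  1  1  1  1  1
 1  0  1  1  1  1  1
 7  0  1  1  2  2  2
 7  0  1  1  2  2  2
 3  0  1  2  2  2  2
 2  0  1  2  2  3  3
dp[6][5] = 3. One LCS (by backtracking along matches): 3, 7, 2.

3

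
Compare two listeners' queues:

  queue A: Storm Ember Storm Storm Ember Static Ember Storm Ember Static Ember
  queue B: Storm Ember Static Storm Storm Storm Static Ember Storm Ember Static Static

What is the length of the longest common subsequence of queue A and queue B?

9

One common subsequence of length 9: Storm [1,1]; then Ember [2,2]; then Storm [3,5]; then Storm [4,6]; then Static [6,7]; then Ember [7,8]; then Storm [8,9]; then Ember [9,10]; then Static [10,12]. Since dp[11][12] = 9, nothing longer is possible.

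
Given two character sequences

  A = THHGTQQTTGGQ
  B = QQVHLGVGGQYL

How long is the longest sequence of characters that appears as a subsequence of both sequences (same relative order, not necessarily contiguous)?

5

Pick H (A #2, B #4), G (A #4, B #6), G (A #10, B #8), G (A #11, B #9), Q (A #12, B #10); all 5 characters appear in both, in order, and the DP table's final entry dp[12][12] is also 5, so no common subsequence is longer.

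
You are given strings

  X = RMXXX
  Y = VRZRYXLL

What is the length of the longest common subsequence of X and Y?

2

Let dp[i][j] be the LCS length of the first i characters of X and the first j characters of Y. dp[i][j] = dp[i-1][j-1]+1 when the i-th and j-th characters match, else max(dp[i-1][j], dp[i][j-1]).
    ·  V  R  Z  R  Y  X  L  L
 ·  0  0  0  0  0  0  0  0  0
 R  0  0  1  1  1  1  1  1  1
 M  0  0  1  1  1  1  1  1  1
 X  0  0  1  1  1  1  2  2  2
 X  0  0  1  1  1  1  2  2  2
 X  0  0  1  1  1  1  2  2  2
dp[5][8] = 2. One LCS (by backtracking along matches): RX.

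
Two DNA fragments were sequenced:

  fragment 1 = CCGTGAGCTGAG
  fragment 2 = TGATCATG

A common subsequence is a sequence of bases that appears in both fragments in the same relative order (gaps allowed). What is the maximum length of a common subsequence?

Taking T (fragment 1 #4, fragment 2 #1), then G (fragment 1 #5, fragment 2 #2), then A (fragment 1 #6, fragment 2 #3), then C (fragment 1 #8, fragment 2 #5), then T (fragment 1 #9, fragment 2 #7), then G (fragment 1 #12, fragment 2 #8) gives a common subsequence of length 6. dp[12][8] = 6 confirms this is the maximum.

6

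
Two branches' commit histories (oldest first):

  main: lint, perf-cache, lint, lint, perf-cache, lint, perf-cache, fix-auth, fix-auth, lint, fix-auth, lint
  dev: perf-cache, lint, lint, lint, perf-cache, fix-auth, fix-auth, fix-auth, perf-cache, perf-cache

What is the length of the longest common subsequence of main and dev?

Match perf-cache at main[2]=dev[1] → lint at main[3]=dev[2] → lint at main[4]=dev[3] → lint at main[6]=dev[4] → perf-cache at main[7]=dev[5] → fix-auth at main[8]=dev[6] → fix-auth at main[9]=dev[7] → fix-auth at main[11]=dev[8] — 8 commits in the same relative order in both. dp[12][10] = 8 confirms this is the maximum.

8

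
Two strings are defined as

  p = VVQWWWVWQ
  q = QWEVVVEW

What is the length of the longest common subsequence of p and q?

One common subsequence of length 4: V [1,4]; then V [2,5]; then V [7,6]; then W [8,8]. The LCS DP gives dp[9][8] = 4, so this is optimal.

4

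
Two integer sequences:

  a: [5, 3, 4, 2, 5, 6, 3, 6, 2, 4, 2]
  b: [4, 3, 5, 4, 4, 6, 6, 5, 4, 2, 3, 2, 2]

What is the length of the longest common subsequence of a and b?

Taking 5 at a[1]=b[8]; then 4 at a[3]=b[9]; then 2 at a[4]=b[10]; then 3 at a[7]=b[11]; then 2 at a[9]=b[12]; then 2 at a[11]=b[13] gives a common subsequence of length 6. Since dp[11][13] = 6, nothing longer is possible.

6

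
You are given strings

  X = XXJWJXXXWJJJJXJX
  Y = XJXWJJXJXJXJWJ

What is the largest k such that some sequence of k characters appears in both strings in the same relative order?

Taking X (X #2, Y #1), J (X #5, Y #2), X (X #8, Y #3), W (X #9, Y #4), J (X #10, Y #5), J (X #11, Y #6), J (X #12, Y #8), J (X #13, Y #10), X (X #14, Y #11), J (X #15, Y #14) gives a common subsequence of length 10. dp[16][14] = 10 confirms this is the maximum.

10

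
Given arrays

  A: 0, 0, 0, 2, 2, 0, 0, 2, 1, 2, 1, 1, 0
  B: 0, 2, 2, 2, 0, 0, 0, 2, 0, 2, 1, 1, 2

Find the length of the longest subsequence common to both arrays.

Pick 0 [1,1] → 2 [4,3] → 2 [5,4] → 0 [6,6] → 0 [7,7] → 2 [8,8] → 2 [10,10] → 1 [11,11] → 1 [12,12]; all 9 values appear in both, in order. Since dp[13][13] = 9, nothing longer is possible.

9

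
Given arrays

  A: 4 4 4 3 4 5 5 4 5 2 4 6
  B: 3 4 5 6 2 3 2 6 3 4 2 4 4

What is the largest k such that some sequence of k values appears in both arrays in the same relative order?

One common subsequence of length 6: 3 (A #4, B #1), then 4 (A #5, B #2), then 5 (A #6, B #3), then 4 (A #8, B #10), then 2 (A #10, B #11), then 4 (A #11, B #13), and the DP table's final entry dp[12][13] is also 6, so no common subsequence is longer.

6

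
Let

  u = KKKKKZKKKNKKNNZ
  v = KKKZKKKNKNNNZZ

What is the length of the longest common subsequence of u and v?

12

Taking K [3,1] → K [4,2] → K [5,3] → Z [6,4] → K [7,5] → K [8,6] → K [9,7] → N [10,8] → K [11,9] → N [13,11] → N [14,12] → Z [15,14] gives a common subsequence of length 12, and the DP table's final entry dp[15][14] is also 12, so no common subsequence is longer.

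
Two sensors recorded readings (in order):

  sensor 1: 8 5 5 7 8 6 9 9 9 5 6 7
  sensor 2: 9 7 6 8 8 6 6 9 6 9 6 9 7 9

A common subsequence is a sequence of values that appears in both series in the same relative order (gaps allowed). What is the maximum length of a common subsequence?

7

Pick 8 (sensor 1 #1, sensor 2 #4); then 8 (sensor 1 #5, sensor 2 #5); then 6 (sensor 1 #6, sensor 2 #7); then 9 (sensor 1 #7, sensor 2 #8); then 9 (sensor 1 #8, sensor 2 #10); then 9 (sensor 1 #9, sensor 2 #12); then 7 (sensor 1 #12, sensor 2 #13); all 7 values appear in both, in order. The LCS DP gives dp[12][14] = 7, so this is optimal.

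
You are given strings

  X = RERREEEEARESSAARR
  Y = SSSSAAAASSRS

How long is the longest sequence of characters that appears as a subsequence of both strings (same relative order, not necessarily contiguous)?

Taking S at X[12]=Y[3] → S at X[13]=Y[4] → A at X[14]=Y[7] → A at X[15]=Y[8] → R at X[16]=Y[11] gives a common subsequence of length 5, and the DP table's final entry dp[17][12] is also 5, so no common subsequence is longer.

5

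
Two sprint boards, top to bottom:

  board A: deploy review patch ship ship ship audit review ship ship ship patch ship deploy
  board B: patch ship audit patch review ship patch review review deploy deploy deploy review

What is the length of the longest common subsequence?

7

Match patch at board A[3]=board B[1], ship at board A[6]=board B[2], audit at board A[7]=board B[3], review at board A[8]=board B[5], ship at board A[11]=board B[6], patch at board A[12]=board B[7], deploy at board A[14]=board B[12] — 7 tasks in the same relative order in both. The LCS DP gives dp[14][13] = 7, so this is optimal.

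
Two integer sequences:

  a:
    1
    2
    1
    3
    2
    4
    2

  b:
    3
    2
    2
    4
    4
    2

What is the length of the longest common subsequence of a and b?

Let dp[i][j] be the LCS length of the first i values of a and the first j values of b. dp[i][j] = dp[i-1][j-1]+1 when the i-th and j-th values match, else max(dp[i-1][j], dp[i][j-1]).
    ·  3  2  2  4  4  2
 ·  0  0  0  0  0  0  0
 1  0  0  0  0  0  0  0
 2  0  0  1  1  1  1  1
 1  0  0  1  1  1  1  1
 3  0  1  1  1  1  1  1
 2  0  1  2  2  2  2  2
 4  0  1  2  2  3  3  3
 2  0  1  2  3  3  3  4
dp[7][6] = 4. One LCS (by backtracking along matches): 2, 2, 4, 2.

4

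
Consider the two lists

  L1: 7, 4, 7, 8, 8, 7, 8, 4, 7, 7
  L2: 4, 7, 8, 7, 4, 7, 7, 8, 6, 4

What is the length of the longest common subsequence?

7

Match 4 at L1[2]=L2[1] → 7 at L1[3]=L2[2] → 8 at L1[5]=L2[3] → 7 at L1[6]=L2[4] → 4 at L1[8]=L2[5] → 7 at L1[9]=L2[6] → 7 at L1[10]=L2[7] — 7 values in the same relative order in both. The LCS DP gives dp[10][10] = 7, so this is optimal.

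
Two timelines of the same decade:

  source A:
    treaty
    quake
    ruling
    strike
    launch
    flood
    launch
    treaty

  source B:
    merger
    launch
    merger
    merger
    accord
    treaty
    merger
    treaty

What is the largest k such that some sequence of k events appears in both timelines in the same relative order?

Taking treaty (source A #1, source B #6) → treaty (source A #8, source B #8) gives a common subsequence of length 2. The LCS DP gives dp[8][8] = 2, so this is optimal.

2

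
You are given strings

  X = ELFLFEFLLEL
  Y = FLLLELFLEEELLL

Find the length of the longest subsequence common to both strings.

Match E at X[1]=Y[5] → L at X[2]=Y[6] → F at X[3]=Y[7] → L at X[4]=Y[8] → E at X[6]=Y[11] → L at X[8]=Y[12] → L at X[9]=Y[13] → L at X[11]=Y[14] — 8 characters in the same relative order in both. dp[11][14] = 8 confirms this is the maximum.

8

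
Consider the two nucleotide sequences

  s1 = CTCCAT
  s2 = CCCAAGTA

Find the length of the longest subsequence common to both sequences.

5

Let dp[i][j] be the LCS length of the first i bases of s1 and the first j bases of s2. dp[i][j] = dp[i-1][j-1]+1 when the i-th and j-th bases match, else max(dp[i-1][j], dp[i][j-1]).
    ·  C  C  C  A  A  G  T  A
 ·  0  0  0  0  0  0  0  0  0
 C  0  1  1  1  1  1  1  1  1
 T  0  1  1  1  1  1  1  2  2
 C  0  1  2  2  2  2  2  2  2
 C  0  1  2  3  3  3  3  3  3
 A  0  1  2  3  4  4  4  4  4
 T  0  1  2  3  4  4  4  5  5
dp[6][8] = 5. One LCS (by backtracking along matches): CCCAT.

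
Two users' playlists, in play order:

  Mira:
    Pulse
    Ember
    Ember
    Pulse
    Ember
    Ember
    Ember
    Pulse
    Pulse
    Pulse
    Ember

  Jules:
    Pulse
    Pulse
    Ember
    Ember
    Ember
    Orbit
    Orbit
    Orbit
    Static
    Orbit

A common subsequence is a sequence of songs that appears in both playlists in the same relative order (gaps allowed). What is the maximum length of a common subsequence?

Taking Pulse (Mira #1, Jules #1) → Pulse (Mira #4, Jules #2) → Ember (Mira #5, Jules #3) → Ember (Mira #6, Jules #4) → Ember (Mira #7, Jules #5) gives a common subsequence of length 5. Since dp[11][10] = 5, nothing longer is possible.

5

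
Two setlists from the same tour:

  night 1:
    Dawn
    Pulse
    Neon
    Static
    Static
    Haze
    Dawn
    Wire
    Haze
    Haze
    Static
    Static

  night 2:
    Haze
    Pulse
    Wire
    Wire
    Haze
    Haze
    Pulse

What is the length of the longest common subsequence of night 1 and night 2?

4

Match Pulse (night 1 #2, night 2 #2), Wire (night 1 #8, night 2 #4), Haze (night 1 #9, night 2 #5), Haze (night 1 #10, night 2 #6) — 4 songs in the same relative order in both. The LCS DP gives dp[12][7] = 4, so this is optimal.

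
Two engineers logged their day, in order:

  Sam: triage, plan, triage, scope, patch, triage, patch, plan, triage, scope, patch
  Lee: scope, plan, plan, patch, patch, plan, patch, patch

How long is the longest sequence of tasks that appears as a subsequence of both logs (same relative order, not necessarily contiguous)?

5

Taking plan [2,3], then patch [5,4], then patch [7,5], then plan [8,6], then patch [11,8] gives a common subsequence of length 5. dp[11][8] = 5 confirms this is the maximum.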